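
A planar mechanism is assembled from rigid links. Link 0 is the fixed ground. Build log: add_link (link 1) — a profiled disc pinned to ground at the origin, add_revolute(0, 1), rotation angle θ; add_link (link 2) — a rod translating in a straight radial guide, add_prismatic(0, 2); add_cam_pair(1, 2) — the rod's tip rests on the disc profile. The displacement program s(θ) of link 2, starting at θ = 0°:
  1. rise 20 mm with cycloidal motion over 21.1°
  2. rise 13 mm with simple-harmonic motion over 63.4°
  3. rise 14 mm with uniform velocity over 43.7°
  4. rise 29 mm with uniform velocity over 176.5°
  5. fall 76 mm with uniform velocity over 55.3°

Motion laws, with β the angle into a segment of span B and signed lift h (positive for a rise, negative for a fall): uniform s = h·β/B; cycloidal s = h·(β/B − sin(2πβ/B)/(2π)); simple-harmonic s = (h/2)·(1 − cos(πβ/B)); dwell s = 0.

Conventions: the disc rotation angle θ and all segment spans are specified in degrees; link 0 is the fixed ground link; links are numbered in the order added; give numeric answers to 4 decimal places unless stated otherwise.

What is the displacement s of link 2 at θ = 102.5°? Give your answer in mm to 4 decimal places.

seg 1 [0°–21.1°] cycloidal, h=20: full span → s += 20 → s = 20.0000
seg 2 [21.1°–84.5°] simple-harmonic, h=13: full span → s += 13 → s = 33.0000
seg 3 [84.5°–128.2°] uniform, h=14: θ=102.5° here. β=18, B=43.7. 14·18/43.7 = 5.7666 → s = 38.7666

38.7666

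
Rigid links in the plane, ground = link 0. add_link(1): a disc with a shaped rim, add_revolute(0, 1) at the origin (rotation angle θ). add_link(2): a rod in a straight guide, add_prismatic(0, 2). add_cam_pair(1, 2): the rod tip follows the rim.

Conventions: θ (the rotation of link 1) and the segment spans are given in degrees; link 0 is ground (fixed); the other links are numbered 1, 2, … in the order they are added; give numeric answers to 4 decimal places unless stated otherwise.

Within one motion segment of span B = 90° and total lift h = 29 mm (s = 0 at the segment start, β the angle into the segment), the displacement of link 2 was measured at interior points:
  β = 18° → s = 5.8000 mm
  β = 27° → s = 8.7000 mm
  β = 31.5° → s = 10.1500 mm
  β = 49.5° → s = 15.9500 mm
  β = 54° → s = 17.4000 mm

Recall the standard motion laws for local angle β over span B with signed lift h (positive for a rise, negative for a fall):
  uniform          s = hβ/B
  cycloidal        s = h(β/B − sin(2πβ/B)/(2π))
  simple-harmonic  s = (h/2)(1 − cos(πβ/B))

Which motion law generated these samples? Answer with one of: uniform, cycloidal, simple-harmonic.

candidates at β/B = r: uniform s = h·r (linear in β); cycloidal s = h·(r − sin(2πr)/(2π)); simple-harmonic s = (h/2)(1 − cos(πr))
β=18°: printed 5.8000 | uniform 5.8000, cycloidal 1.4104, simple-harmonic 2.7693
β=27°: printed 8.7000 | uniform 8.7000, cycloidal 4.3104, simple-harmonic 5.9771
β=31.5°: printed 10.1500 | uniform 10.1500, cycloidal 6.4160, simple-harmonic 7.9171
β=49.5°: printed 15.9500 | uniform 15.9500, cycloidal 17.3763, simple-harmonic 16.7683
β=54°: printed 17.4000 | uniform 17.4000, cycloidal 20.1129, simple-harmonic 18.9807
only one law matches every sample → uniform

uniform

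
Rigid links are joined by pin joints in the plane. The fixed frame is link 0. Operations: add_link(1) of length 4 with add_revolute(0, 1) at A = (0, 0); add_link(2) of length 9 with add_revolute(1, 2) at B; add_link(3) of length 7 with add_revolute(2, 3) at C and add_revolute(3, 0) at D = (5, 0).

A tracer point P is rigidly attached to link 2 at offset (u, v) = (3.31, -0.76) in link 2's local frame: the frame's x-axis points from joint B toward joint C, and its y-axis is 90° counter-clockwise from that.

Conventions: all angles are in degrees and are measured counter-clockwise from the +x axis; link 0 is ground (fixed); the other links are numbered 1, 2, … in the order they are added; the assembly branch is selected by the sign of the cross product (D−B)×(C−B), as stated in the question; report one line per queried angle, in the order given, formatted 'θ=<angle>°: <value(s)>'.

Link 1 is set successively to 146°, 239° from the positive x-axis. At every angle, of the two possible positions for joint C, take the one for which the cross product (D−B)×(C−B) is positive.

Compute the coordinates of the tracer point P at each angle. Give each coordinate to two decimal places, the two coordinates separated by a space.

A=(0,0), D=(5.00,0)
θ=146°: B = A + 4.00·(cos146°, sin146°) = (-3.3162, 2.2368)
θ=146°: |BD| = 8.6117
θ=146°: circle(B,9.00) ∩ circle(D,7.00): a=6.1638, h=6.5580
θ=146°:   candidates: C₊=(4.3395,6.9688) cross=56.476; C₋=(0.9327,-5.6971) cross=-56.476
θ=146°:   branch + wants cross > 0 → take C=(4.3395,6.9688) (cross=56.476)
θ=146°: ex = (C−B)/|BC| = (0.8506,0.5258); ey = (-0.5258,0.8506)
θ=146°: P = B + 3.31·ex + -0.76·ey = (-0.1010,3.3306)
θ=239°: B = A + 4.00·(cos239°, sin239°) = (-2.0602, -3.4287)
θ=239°: |BD| = 7.8487
θ=239°: circle(B,9.00) ∩ circle(D,7.00): a=5.9629, h=6.7412
θ=239°:   candidates: C₊=(0.3588,5.2402) cross=52.909; C₋=(6.2486,-6.8877) cross=-52.909
θ=239°:   branch + wants cross > 0 → take C=(0.3588,5.2402) (cross=52.909)
θ=239°: ex = (C−B)/|BC| = (0.2688,0.9632); ey = (-0.9632,0.2688)
θ=239°: P = B + 3.31·ex + -0.76·ey = (-0.4385,-0.4447)

θ=146°: -0.10 3.33
θ=239°: -0.44 -0.44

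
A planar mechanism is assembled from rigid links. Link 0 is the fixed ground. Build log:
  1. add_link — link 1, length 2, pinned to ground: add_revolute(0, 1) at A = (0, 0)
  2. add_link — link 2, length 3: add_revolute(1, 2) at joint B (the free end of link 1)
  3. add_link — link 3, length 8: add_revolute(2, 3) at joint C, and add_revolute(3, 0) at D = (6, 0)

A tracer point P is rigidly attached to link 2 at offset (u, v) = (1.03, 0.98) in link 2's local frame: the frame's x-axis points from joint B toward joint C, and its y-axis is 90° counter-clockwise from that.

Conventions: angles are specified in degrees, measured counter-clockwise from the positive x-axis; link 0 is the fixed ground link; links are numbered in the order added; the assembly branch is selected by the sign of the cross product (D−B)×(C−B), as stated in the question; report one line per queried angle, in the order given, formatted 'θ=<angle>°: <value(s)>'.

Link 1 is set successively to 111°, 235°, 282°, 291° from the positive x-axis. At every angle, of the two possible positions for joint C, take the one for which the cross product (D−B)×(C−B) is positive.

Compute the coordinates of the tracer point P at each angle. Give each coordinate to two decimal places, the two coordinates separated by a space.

A=(0,0), D=(6.00,0)
θ=111°: B = A + 2.00·(cos111°, sin111°) = (-0.7167, 1.8672)
θ=111°: |BD| = 6.9714
θ=111°: circle(B,3.00) ∩ circle(D,8.00): a=-0.4590, h=2.9647
θ=111°:   candidates: C₊=(-0.3649,4.8465) cross=20.668; C₋=(-1.9530,-0.8663) cross=-20.668
θ=111°:   branch + wants cross > 0 → take C=(-0.3649,4.8465) (cross=20.668)
θ=111°: ex = (C−B)/|BC| = (0.1173,0.9931); ey = (-0.9931,0.1173)
θ=111°: P = B + 1.03·ex + 0.98·ey = (-1.5692,3.0050)
θ=235°: B = A + 2.00·(cos235°, sin235°) = (-1.1472, -1.6383)
θ=235°: |BD| = 7.3325
θ=235°: circle(B,3.00) ∩ circle(D,8.00): a=-0.0842, h=2.9988
θ=235°:   candidates: C₊=(-1.8992,1.2659) cross=21.989; C₋=(-0.5592,-4.5801) cross=-21.989
θ=235°:   branch + wants cross > 0 → take C=(-1.8992,1.2659) (cross=21.989)
θ=235°: ex = (C−B)/|BC| = (-0.2507,0.9681); ey = (-0.9681,-0.2507)
θ=235°: P = B + 1.03·ex + 0.98·ey = (-2.3541,-0.8869)
θ=282°: B = A + 2.00·(cos282°, sin282°) = (0.4158, -1.9563)
θ=282°: |BD| = 5.9169
θ=282°: circle(B,3.00) ∩ circle(D,8.00): a=-1.6892, h=2.4792
θ=282°:   candidates: C₊=(-1.9981,-0.1750) cross=14.669; C₋=(-0.3587,-4.8546) cross=-14.669
θ=282°:   branch + wants cross > 0 → take C=(-1.9981,-0.1750) (cross=14.669)
θ=282°: ex = (C−B)/|BC| = (-0.8046,0.5938); ey = (-0.5938,-0.8046)
θ=282°: P = B + 1.03·ex + 0.98·ey = (-0.9948,-2.1333)
θ=291°: B = A + 2.00·(cos291°, sin291°) = (0.7167, -1.8672)
θ=291°: |BD| = 5.6035
θ=291°: circle(B,3.00) ∩ circle(D,8.00): a=-2.1059, h=2.1366
θ=291°:   candidates: C₊=(-1.9808,-0.5544) cross=11.973; C₋=(-0.5569,-4.5834) cross=-11.973
θ=291°:   branch + wants cross > 0 → take C=(-1.9808,-0.5544) (cross=11.973)
θ=291°: ex = (C−B)/|BC| = (-0.8992,0.4376); ey = (-0.4376,-0.8992)
θ=291°: P = B + 1.03·ex + 0.98·ey = (-0.6383,-2.2976)

θ=111°: -1.57 3.00
θ=235°: -2.35 -0.89
θ=282°: -0.99 -2.13
θ=291°: -0.64 -2.30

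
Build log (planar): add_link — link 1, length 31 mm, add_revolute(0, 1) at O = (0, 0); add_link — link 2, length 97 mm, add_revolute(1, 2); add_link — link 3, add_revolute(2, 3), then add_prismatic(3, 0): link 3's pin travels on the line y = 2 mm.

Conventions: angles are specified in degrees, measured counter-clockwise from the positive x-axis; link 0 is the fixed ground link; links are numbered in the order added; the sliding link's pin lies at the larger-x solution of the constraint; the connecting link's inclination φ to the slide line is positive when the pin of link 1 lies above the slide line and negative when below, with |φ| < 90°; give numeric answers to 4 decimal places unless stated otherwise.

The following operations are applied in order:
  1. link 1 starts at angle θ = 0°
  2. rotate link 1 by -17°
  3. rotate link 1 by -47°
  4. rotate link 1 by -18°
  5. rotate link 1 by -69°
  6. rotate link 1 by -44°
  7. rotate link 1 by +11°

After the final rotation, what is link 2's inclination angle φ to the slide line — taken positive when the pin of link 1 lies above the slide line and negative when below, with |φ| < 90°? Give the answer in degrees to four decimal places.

geometry: r = 31 mm, L = 97 mm, e = 2 mm; θ starts at 0°
rotate link 1 by -17°: θ ← 0° -17° = -17°
rotate link 1 by -47°: θ ← -17° -47° = -64°
rotate link 1 by -18°: θ ← -64° -18° = -82°
rotate link 1 by -69°: θ ← -82° -69° = -151°
rotate link 1 by -44°: θ ← -151° -44° = -195°
rotate link 1 by +11°: θ ← -195° +11° = -184°
h = r sin θ − e = 2.162451 − 2 = 0.162451
sin φ = h / L = 0.162451 / 97 = 0.00167475
φ = arcsin(0.00167475) = 0.095956°

0.0960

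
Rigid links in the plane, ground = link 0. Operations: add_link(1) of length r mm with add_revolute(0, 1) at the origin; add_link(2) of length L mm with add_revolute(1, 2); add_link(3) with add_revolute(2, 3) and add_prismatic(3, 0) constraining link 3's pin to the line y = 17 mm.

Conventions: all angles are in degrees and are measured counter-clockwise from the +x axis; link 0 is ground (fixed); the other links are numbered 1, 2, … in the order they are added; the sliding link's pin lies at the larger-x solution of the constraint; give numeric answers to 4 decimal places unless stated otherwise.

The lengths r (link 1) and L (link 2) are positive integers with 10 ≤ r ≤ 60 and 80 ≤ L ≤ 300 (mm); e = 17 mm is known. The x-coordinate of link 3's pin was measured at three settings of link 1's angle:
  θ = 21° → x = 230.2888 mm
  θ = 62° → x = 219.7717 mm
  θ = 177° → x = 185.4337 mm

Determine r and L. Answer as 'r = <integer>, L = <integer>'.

constraint per measurement: (x − r cos θ)² + (r sin θ − e)² = L²
subtracting the θ₁ and θ₂ equations cancels the r² and L² terms:
r = (x₁² − x₂²) / (2[(x₁cos θ₁ + e sin θ₁) − (x₂cos θ₂ + e sin θ₂)]) = 23.0000 → r = 23
L² = (x₁ − r cos θ₁)² + (r sin θ₁ − e)² = 43681.0043 → L = 209.0000 → L = 209
check at θ₃=177°: x = 185.4337 (printed 185.4337) ✓

r = 23, L = 209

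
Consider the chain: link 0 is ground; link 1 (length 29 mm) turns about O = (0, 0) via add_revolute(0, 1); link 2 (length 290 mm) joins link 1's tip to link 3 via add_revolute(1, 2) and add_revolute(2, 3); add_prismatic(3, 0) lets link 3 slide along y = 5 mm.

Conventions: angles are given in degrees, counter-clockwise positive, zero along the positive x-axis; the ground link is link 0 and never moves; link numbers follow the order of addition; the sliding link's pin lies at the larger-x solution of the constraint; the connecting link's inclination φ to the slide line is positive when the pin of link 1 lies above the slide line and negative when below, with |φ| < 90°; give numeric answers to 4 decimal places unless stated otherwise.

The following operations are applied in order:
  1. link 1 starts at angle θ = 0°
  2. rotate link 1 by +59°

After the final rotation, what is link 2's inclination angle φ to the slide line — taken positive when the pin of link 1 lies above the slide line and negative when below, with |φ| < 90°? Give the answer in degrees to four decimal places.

geometry: r = 29 mm, L = 290 mm, e = 5 mm; θ starts at 0°
rotate link 1 by +59°: θ ← 0° +59° = 59°
h = r sin θ − e = 24.857852 − 5 = 19.857852
sin φ = h / L = 19.857852 / 290 = 0.06847535
φ = arcsin(0.06847535) = 3.926421°

3.9264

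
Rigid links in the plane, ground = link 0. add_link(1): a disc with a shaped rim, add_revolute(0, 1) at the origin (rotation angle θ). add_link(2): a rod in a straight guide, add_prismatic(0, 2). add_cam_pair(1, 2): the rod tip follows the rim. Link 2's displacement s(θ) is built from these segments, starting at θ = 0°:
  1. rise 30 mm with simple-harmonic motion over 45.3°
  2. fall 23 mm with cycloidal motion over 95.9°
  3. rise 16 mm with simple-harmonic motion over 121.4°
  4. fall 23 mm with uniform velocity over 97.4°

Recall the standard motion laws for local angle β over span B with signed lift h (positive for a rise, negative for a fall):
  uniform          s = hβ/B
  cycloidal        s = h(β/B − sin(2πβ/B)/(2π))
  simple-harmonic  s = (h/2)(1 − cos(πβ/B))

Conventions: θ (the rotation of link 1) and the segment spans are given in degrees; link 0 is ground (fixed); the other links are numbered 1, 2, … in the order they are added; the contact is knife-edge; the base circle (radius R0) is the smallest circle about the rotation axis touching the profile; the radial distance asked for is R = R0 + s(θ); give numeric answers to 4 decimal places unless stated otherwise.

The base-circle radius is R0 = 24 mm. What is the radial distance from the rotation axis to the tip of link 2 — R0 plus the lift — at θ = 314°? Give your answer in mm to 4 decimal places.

segment 1 (0° to 45.3°, simple-harmonic, h = 30) is passed completely: s = 0.0000 + (30) = 30.0000
segment 2 (45.3° to 141.2°, cycloidal, h = -23) is passed completely: s = 30.0000 + (-23) = 7.0000
segment 3 (141.2° to 262.6°, simple-harmonic, h = 16) is passed completely: s = 7.0000 + (16) = 23.0000
θ = 314° falls in segment 4 (262.6° to 360°, uniform, h = -23): β = 314 − 262.6 = 51.4°, B = 97.4°; Δs = -23·51.4/97.4 = -12.1376; s = 23.0000 − 12.1376 = 10.8624
R = R0 + s = 24 + 10.8624 = 34.8624

34.8624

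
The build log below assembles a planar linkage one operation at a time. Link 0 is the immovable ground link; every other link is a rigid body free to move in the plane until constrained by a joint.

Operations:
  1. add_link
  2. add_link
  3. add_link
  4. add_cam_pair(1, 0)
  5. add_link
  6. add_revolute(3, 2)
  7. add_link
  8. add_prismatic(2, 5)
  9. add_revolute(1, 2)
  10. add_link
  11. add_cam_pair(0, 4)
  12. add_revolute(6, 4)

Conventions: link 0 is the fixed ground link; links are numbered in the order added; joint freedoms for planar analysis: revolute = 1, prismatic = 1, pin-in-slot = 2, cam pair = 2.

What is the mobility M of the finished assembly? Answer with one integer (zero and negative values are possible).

ground; <1,0,0>
#1 <2,0,0>
#2 <3,0,0>
#3 <4,0,0>
C:1↔0 J2 <4,0,1>
#4 <5,0,1>
R:3↔2 J1 <5,1,1>
#5 <6,1,1>
P:2↔5 J1 <6,2,1>
R:1↔2 J1 <6,3,1>
#6 <7,3,1>
C:0↔4 J2 <7,3,2>
R:6↔4 J1 <7,4,2>
3×6 − 2×4 − 1×2 = 8

M = 8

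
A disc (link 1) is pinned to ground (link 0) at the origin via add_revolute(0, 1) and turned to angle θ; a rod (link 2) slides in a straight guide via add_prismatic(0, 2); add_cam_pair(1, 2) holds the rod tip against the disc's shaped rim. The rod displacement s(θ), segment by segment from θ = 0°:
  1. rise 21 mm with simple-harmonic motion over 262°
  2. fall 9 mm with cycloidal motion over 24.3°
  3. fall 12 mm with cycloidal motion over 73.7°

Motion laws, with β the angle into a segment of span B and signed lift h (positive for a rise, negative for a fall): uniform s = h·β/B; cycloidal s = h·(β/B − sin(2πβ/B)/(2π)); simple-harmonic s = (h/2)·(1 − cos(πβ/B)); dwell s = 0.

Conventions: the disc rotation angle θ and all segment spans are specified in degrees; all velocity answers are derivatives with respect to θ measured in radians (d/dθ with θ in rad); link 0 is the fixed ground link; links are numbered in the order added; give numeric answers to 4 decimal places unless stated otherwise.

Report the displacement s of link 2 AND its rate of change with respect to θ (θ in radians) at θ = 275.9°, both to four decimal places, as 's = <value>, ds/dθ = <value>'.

segment 1 (0° to 262°, simple-harmonic, h = 21) is passed completely: s = 0.0000 + (21) = 21.0000
θ = 275.9° falls in segment 2 (262° to 286.3°, cycloidal, h = -9): β = 275.9 − 262 = 13.9°, B = 24.3°; Δs = -9·(0.5720 − sin(2π·0.5720)/(2π)) = -5.7744; s = 21.0000 − 5.7744 = 15.2256
velocity in seg [262°–286.3°] (cycloidal), θ in radians: β = 13.9° = 0.2426 rad, B = 24.3° = 0.4241 rad; ds/dθ = (h/B)(1 − cos(2πβ/B)) = ((-9)/0.4241)(1 − cos(2π·0.5720)) = -40.305672 mm/rad

s = 15.2256, ds/dθ = -40.3057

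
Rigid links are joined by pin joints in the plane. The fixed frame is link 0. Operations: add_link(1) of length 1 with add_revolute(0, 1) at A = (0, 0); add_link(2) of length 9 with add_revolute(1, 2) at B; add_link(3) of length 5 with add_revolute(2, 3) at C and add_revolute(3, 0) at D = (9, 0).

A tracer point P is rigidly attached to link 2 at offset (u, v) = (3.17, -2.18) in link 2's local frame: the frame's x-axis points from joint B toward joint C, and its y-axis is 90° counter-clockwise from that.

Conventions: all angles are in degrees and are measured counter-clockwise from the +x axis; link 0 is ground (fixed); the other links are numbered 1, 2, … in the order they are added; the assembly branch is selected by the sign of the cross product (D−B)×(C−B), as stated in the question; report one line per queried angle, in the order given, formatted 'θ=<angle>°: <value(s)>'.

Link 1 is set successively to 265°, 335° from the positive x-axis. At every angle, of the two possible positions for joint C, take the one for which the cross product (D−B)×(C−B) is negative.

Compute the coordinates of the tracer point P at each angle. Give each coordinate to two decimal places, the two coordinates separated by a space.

A=(0,0), D=(9.00,0)
θ=265°: B = A + 1.00·(cos265°, sin265°) = (-0.0872, -0.9962)
θ=265°: |BD| = 9.1416
θ=265°: circle(B,9.00) ∩ circle(D,5.00): a=7.6337, h=4.7672
θ=265°:   candidates: C₊=(6.9816,4.5745) cross=43.580; C₋=(8.0206,-4.9031) cross=-43.580
θ=265°:   branch - wants cross < 0 → take C=(8.0206,-4.9031) (cross=-43.580)
θ=265°: ex = (C−B)/|BC| = (0.9009,-0.4341); ey = (0.4341,0.9009)
θ=265°: P = B + 3.17·ex + -2.18·ey = (1.8222,-4.3362)
θ=335°: B = A + 1.00·(cos335°, sin335°) = (0.9063, -0.4226)
θ=335°: |BD| = 8.1047
θ=335°: circle(B,9.00) ∩ circle(D,5.00): a=7.5071, h=4.9642
θ=335°:   candidates: C₊=(8.1444,4.9262) cross=40.233; C₋=(8.6621,-4.9886) cross=-40.233
θ=335°:   branch - wants cross < 0 → take C=(8.6621,-4.9886) (cross=-40.233)
θ=335°: ex = (C−B)/|BC| = (0.8618,-0.5073); ey = (0.5073,0.8618)
θ=335°: P = B + 3.17·ex + -2.18·ey = (2.5321,-3.9095)

θ=265°: 1.82 -4.34
θ=335°: 2.53 -3.91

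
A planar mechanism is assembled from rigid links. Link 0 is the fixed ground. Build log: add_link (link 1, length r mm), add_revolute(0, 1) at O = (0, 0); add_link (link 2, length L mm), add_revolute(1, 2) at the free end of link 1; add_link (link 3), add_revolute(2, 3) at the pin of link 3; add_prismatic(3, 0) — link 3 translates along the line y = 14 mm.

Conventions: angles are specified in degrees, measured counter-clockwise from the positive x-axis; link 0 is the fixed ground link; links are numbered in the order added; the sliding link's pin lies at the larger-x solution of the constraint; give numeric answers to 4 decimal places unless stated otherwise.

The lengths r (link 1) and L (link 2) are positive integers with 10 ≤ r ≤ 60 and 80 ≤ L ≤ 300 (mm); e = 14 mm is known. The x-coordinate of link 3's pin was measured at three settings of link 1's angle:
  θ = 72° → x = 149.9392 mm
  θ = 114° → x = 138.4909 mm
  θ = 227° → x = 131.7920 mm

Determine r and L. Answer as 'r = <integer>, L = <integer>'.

constraint per measurement: (x − r cos θ)² + (r sin θ − e)² = L²
subtracting the θ₁ and θ₂ equations cancels the r² and L² terms:
r = (x₁² − x₂²) / (2[(x₁cos θ₁ + e sin θ₁) − (x₂cos θ₂ + e sin θ₂)]) = 16.0001 → r = 16
L² = (x₁ − r cos θ₁)² + (r sin θ₁ − e)² = 21025.0100 → L = 145.0000 → L = 145
check at θ₃=227°: x = 131.7920 (printed 131.7920) ✓

r = 16, L = 145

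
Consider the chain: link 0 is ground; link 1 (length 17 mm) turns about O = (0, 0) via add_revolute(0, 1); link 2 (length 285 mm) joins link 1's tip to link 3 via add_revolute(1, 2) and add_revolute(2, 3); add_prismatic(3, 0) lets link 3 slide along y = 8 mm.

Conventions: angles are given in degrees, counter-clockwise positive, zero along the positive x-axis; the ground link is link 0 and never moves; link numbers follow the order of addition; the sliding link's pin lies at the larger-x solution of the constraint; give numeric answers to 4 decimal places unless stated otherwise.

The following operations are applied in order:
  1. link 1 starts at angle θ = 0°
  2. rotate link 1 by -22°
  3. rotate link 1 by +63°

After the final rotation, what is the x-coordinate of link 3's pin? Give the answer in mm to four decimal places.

geometry: r = 17 mm, L = 285 mm, e = 8 mm; θ starts at 0°
rotate link 1 by -22°: θ ← 0° -22° = -22°
rotate link 1 by +63°: θ ← -22° +63° = 41°
crank pin P = (r cos θ, r sin θ) = (12.830063, 11.153003)
h = r sin θ − e = 11.153003 − 8 = 3.153003
x = r cos θ + √(L² − h²) = 12.830063 + 284.982558 = 297.812621

297.8126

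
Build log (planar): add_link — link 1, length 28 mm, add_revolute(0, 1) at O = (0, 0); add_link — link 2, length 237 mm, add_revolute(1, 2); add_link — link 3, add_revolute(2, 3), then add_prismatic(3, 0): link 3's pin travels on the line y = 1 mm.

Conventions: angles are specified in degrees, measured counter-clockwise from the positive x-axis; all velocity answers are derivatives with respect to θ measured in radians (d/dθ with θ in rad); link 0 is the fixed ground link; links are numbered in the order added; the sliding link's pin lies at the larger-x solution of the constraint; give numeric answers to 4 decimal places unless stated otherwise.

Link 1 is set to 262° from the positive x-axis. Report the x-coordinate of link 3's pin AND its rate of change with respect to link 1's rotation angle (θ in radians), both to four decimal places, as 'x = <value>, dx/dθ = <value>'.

geometry: r = 28 mm, L = 237 mm, e = 1 mm
crank pin P = (r cos θ, r sin θ) = (-3.896847, -27.727506)
h = r sin θ − e = -27.727506 − 1 = -28.727506
x = r cos θ + √(L² − h²) = -3.896847 + 235.252482 = 231.355635
dx/dθ = −r sin θ − h·r cos θ/√(L² − h²) (θ in radians; h = -28.727506) = 27.251648

x = 231.3556, dx/dθ = 27.2516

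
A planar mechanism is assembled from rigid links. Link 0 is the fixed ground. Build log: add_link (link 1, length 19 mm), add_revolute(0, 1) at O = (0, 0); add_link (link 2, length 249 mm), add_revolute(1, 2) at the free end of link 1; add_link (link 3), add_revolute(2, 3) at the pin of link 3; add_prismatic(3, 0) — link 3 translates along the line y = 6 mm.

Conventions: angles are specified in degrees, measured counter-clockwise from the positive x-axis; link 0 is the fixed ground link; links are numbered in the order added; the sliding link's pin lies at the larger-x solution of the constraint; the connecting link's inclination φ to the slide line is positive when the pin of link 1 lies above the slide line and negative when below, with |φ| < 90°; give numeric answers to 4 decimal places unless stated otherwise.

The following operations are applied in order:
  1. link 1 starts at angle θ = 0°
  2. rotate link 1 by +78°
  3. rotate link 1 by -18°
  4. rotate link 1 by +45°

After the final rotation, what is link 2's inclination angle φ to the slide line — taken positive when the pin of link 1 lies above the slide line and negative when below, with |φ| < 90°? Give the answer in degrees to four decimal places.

geometry: r = 19 mm, L = 249 mm, e = 6 mm; θ starts at 0°
rotate link 1 by +78°: θ ← 0° +78° = 78°
rotate link 1 by -18°: θ ← 78° -18° = 60°
rotate link 1 by +45°: θ ← 60° +45° = 105°
h = r sin θ − e = 18.352591 − 6 = 12.352591
sin φ = h / L = 12.352591 / 249 = 0.04960880
φ = arcsin(0.04960880) = 2.843542°

2.8435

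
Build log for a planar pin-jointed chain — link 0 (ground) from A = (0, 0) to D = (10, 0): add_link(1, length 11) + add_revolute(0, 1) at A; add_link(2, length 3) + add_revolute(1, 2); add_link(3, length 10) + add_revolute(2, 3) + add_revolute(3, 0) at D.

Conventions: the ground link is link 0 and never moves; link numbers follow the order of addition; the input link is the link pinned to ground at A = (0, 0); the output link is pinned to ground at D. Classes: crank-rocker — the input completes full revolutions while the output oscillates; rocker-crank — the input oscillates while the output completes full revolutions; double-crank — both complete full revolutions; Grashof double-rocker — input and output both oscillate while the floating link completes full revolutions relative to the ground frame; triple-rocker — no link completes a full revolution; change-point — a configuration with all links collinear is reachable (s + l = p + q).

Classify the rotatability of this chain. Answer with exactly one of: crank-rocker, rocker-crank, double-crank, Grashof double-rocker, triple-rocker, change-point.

lengths: ground=10, input=11, coupler=3, output=10
sorted: s=3 (shortest), l=11 (longest), p+q=20
s + l = 14 vs p + q = 20
s + l < p + q (Grashof) with shortest = coupler link → Grashof double-rocker

Grashof double-rocker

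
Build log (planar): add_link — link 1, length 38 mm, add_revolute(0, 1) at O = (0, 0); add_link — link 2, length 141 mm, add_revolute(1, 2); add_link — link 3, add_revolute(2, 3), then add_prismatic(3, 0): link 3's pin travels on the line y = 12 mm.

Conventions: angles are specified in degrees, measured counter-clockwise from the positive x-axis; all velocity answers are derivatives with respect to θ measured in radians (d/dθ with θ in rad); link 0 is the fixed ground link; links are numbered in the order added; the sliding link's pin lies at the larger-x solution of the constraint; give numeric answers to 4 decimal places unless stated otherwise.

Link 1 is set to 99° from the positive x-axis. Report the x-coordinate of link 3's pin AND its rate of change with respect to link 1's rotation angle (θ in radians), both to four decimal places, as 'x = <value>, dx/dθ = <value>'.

geometry: r = 38 mm, L = 141 mm, e = 12 mm
crank pin P = (r cos θ, r sin θ) = (-5.944510, 37.532157)
h = r sin θ − e = 37.532157 − 12 = 25.532157
x = r cos θ + √(L² − h²) = -5.944510 + 138.669063 = 132.724553
dx/dθ = −r sin θ − h·r cos θ/√(L² − h²) (θ in radians; h = 25.532157) = -36.437636

x = 132.7246, dx/dθ = -36.4376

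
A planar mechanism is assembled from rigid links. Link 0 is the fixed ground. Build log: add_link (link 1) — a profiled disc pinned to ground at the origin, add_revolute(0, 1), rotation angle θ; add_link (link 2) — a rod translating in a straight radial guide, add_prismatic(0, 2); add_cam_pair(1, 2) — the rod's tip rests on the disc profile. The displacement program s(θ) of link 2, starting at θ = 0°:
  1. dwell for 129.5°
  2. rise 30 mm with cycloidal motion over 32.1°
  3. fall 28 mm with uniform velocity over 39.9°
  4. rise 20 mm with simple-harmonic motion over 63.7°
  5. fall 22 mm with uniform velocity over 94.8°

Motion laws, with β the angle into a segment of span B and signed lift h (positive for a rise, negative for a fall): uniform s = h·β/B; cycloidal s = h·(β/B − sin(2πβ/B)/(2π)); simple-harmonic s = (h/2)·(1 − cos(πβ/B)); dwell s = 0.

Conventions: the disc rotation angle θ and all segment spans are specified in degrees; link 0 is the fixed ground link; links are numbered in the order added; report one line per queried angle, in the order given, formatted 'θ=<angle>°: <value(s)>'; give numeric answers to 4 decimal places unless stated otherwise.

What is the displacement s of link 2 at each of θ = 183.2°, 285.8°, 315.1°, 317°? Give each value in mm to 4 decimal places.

seg 1 [0°–129.5°] dwell: s stays 0.0000
seg 2 [129.5°–161.6°] cycloidal, h=30: full span → s += 30 → s = 30.0000
seg 3 [161.6°–201.5°] uniform, h=-28: θ=183.2° here. β=21.6, B=39.9. -28·21.6/39.9 = -15.1579 → s = 14.8421
seg 3 [161.6°–201.5°] uniform, h=-28: full span → s += -28 → s = 2.0000
seg 4 [201.5°–265.2°] simple-harmonic, h=20: full span → s += 20 → s = 22.0000
seg 5 [265.2°–360°] uniform, h=-22: θ=285.8° here. β=20.6, B=94.8. -22·20.6/94.8 = -4.7806 → s = 17.2194
seg 5 [265.2°–360°] uniform, h=-22: θ=315.1° here. β=49.9, B=94.8. -22·49.9/94.8 = -11.5802 → s = 10.4198
seg 5 [265.2°–360°] uniform, h=-22: θ=317° here. β=51.8, B=94.8. -22·51.8/94.8 = -12.0211 → s = 9.9789

θ=183.2°: 14.8421
θ=285.8°: 17.2194
θ=315.1°: 10.4198
θ=317°: 9.9789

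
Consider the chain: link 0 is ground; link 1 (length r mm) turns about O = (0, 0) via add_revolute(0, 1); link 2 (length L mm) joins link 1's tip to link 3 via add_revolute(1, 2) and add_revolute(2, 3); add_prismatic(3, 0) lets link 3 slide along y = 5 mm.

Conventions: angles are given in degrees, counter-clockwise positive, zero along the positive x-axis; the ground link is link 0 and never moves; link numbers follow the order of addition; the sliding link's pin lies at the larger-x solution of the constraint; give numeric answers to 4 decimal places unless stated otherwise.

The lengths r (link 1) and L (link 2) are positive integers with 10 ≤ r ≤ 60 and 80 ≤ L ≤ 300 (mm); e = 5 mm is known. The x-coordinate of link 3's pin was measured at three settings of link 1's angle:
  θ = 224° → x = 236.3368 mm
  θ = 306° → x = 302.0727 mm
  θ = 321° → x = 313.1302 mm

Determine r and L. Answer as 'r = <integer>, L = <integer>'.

constraint per measurement: (x − r cos θ)² + (r sin θ − e)² = L²
subtracting the θ₁ and θ₂ equations cancels the r² and L² terms:
r = (x₁² − x₂²) / (2[(x₁cos θ₁ + e sin θ₁) − (x₂cos θ₂ + e sin θ₂)]) = 51.0000 → r = 51
L² = (x₁ − r cos θ₁)² + (r sin θ₁ − e)² = 76176.0184 → L = 276.0000 → L = 276
check at θ₃=321°: x = 313.1302 (printed 313.1302) ✓

r = 51, L = 276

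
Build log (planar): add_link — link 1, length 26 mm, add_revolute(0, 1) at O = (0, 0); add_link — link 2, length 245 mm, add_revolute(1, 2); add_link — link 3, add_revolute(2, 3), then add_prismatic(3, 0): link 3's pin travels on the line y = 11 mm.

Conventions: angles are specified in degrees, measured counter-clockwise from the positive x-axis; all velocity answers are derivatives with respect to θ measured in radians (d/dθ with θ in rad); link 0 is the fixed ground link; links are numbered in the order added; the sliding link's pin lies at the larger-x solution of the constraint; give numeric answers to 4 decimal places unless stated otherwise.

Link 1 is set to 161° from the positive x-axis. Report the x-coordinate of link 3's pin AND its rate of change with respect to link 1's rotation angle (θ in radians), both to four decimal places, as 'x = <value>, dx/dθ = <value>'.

geometry: r = 26 mm, L = 245 mm, e = 11 mm
crank pin P = (r cos θ, r sin θ) = (-24.583483, 8.464772)
h = r sin θ − e = 8.464772 − 11 = -2.535228
x = r cos θ + √(L² − h²) = -24.583483 + 244.986883 = 220.403400
dx/dθ = −r sin θ − h·r cos θ/√(L² − h²) (θ in radians; h = -2.535228) = -8.719172

x = 220.4034, dx/dθ = -8.7192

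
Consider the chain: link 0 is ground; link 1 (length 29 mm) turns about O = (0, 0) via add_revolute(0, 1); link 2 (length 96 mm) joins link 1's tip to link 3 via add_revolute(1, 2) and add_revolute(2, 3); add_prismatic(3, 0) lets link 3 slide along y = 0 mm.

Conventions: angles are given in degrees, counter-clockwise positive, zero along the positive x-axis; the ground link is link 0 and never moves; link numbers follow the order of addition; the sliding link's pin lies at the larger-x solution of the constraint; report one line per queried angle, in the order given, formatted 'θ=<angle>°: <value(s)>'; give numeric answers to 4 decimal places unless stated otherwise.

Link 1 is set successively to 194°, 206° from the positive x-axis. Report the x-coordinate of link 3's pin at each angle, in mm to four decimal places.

geometry: r = 29 mm, L = 96 mm, e = 0 mm
θ=194°: crank pin P = (r cos θ, r sin θ) = (-28.138576, -7.015735)
θ=194°: h = r sin θ − e = -7.015735 − 0 = -7.015735
θ=194°: x = r cos θ + √(L² − h²) = -28.138576 + 95.743300 = 67.604724
θ=206°: crank pin P = (r cos θ, r sin θ) = (-26.065027, -12.712763)
θ=206°: h = r sin θ − e = -12.712763 − 0 = -12.712763
θ=206°: x = r cos θ + √(L² − h²) = -26.065027 + 95.154536 = 69.089508

θ=194°: 67.6047
θ=206°: 69.0895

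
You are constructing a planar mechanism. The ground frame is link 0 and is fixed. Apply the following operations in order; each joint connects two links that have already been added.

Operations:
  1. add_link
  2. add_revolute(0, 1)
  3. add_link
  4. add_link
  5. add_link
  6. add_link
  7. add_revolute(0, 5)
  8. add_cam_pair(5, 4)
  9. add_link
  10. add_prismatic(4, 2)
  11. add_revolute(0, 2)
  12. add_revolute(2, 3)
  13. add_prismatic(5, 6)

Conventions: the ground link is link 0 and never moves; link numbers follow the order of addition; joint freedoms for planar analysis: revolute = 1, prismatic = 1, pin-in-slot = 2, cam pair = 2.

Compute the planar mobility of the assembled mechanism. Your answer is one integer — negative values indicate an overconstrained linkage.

(L,J1,J2)=(1,0,0); link0 fixed
link1: (2,0,0)
R 0-1 [J1]: (2,1,0)
link2: (3,1,0)
link3: (4,1,0)
link4: (5,1,0)
link5: (6,1,0)
R 0-5 [J1]: (6,2,0)
C 5-4 [J2]: (6,2,1)
link6: (7,2,1)
P 4-2 [J1]: (7,3,1)
R 0-2 [J1]: (7,4,1)
R 2-3 [J1]: (7,5,1)
P 5-6 [J1]: (7,6,1)
Grübler: 3·6 − 2·6 − 1 = 5

M = 5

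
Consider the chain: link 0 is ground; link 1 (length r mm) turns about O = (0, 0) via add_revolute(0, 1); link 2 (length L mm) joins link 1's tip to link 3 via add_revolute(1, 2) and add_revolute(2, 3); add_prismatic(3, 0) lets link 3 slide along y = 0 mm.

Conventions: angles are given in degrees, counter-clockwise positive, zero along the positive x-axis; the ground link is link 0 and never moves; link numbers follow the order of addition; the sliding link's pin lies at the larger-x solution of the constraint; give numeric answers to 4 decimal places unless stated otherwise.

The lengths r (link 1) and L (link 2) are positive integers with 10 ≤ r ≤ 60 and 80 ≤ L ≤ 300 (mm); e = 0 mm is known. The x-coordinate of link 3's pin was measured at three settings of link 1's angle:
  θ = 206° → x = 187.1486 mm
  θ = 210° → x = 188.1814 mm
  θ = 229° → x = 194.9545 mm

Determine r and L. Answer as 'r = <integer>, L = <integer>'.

constraint per measurement: (x − r cos θ)² + (r sin θ − e)² = L²
subtracting the θ₁ and θ₂ equations cancels the r² and L² terms:
r = (x₁² − x₂²) / (2[(x₁cos θ₁ + e sin θ₁) − (x₂cos θ₂ + e sin θ₂)]) = 37.0015 → r = 37
L² = (x₁ − r cos θ₁)² + (r sin θ₁ − e)² = 48840.9940 → L = 221.0000 → L = 221
check at θ₃=229°: x = 194.9545 (printed 194.9545) ✓

r = 37, L = 221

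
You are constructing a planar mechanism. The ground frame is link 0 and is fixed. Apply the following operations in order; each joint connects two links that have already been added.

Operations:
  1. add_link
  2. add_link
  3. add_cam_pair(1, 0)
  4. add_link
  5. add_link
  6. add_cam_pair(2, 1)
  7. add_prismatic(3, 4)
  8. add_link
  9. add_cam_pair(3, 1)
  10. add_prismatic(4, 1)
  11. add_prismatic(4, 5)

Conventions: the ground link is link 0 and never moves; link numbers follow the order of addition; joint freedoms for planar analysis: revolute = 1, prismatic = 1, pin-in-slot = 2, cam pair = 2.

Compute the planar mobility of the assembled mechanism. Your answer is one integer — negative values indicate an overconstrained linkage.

ground; <1,0,0>
#1 <2,0,0>
#2 <3,0,0>
C:1↔0 J2 <3,0,1>
#3 <4,0,1>
#4 <5,0,1>
C:2↔1 J2 <5,0,2>
P:3↔4 J1 <5,1,2>
#5 <6,1,2>
C:3↔1 J2 <6,1,3>
P:4↔1 J1 <6,2,3>
P:4↔5 J1 <6,3,3>
3×5 − 2×3 − 1×3 = 6

M = 6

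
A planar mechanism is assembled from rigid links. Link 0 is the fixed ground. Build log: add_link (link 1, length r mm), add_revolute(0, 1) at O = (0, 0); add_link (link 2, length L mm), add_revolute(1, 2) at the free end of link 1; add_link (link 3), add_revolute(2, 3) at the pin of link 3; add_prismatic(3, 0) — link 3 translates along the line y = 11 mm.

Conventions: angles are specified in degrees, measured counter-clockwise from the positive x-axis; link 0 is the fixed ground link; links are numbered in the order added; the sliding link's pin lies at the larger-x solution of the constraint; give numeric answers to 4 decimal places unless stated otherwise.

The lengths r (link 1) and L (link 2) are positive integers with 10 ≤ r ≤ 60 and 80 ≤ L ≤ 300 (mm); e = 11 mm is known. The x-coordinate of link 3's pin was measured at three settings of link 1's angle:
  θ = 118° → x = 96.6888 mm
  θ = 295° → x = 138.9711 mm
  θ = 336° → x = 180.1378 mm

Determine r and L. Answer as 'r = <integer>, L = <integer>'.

constraint per measurement: (x − r cos θ)² + (r sin θ − e)² = L²
subtracting the θ₁ and θ₂ equations cancels the r² and L² terms:
r = (x₁² − x₂²) / (2[(x₁cos θ₁ + e sin θ₁) − (x₂cos θ₂ + e sin θ₂)]) = 59.0001 → r = 59
L² = (x₁ − r cos θ₁)² + (r sin θ₁ − e)² = 17160.9898 → L = 131.0000 → L = 131
check at θ₃=336°: x = 180.1378 (printed 180.1378) ✓

r = 59, L = 131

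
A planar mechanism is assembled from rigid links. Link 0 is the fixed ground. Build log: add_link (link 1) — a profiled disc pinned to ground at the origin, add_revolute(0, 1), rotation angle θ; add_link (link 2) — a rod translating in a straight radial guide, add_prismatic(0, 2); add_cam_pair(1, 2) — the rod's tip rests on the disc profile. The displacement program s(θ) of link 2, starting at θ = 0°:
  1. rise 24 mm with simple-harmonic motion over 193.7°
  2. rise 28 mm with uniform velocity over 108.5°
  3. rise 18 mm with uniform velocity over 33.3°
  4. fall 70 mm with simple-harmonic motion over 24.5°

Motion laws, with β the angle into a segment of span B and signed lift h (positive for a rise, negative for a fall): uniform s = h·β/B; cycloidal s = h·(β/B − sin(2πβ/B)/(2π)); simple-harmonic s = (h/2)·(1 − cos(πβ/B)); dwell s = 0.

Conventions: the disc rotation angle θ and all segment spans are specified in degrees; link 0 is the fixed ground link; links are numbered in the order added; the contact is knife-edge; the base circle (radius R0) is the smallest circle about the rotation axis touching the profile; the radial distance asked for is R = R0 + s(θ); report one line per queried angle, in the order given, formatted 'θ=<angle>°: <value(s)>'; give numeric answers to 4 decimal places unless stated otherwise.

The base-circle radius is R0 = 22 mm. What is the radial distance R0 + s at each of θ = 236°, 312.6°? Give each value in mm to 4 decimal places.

seg 1 [0°–193.7°] simple-harmonic, h=24: full span → s += 24 → s = 24.0000
seg 2 [193.7°–302.2°] uniform, h=28: θ=236° here. β=42.3, B=108.5. 28·42.3/108.5 = 10.9161 → s = 34.9161
seg 2 [193.7°–302.2°] uniform, h=28: full span → s += 28 → s = 52.0000
seg 3 [302.2°–335.5°] uniform, h=18: θ=312.6° here. β=10.4, B=33.3. 18·10.4/33.3 = 5.6216 → s = 57.6216
θ=236°: R = R0 + s = 22 + 34.9161 = 56.9161
θ=312.6°: R = R0 + s = 22 + 57.6216 = 79.6216

θ=236°: 56.9161
θ=312.6°: 79.6216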